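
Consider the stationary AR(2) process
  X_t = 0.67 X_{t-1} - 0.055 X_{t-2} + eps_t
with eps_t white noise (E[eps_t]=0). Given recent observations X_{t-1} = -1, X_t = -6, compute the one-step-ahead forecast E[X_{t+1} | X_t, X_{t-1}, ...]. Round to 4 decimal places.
E[X_{t+1} \mid \mathcal F_t] = -3.9650

For an AR(p) model X_t = c + sum_i phi_i X_{t-i} + eps_t, the
one-step-ahead conditional mean is
  E[X_{t+1} | X_t, ...] = c + sum_i phi_i X_{t+1-i}.
Substitute known values:
  E[X_{t+1} | ...] = (0.67) * (-6) + (-0.055) * (-1)
                   = -3.9650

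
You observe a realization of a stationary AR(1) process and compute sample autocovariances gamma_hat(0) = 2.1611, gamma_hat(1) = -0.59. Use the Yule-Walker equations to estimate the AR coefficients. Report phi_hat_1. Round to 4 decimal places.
\hat\phi_{1} = -0.2730

The Yule-Walker equations for an AR(p) process read, in matrix form,
  Gamma_p phi = r_p,   with   (Gamma_p)_{ij} = gamma(|i - j|),
                       (r_p)_i = gamma(i),   i,j = 1..p.
Substitute the sample gammas (Toeplitz matrix and right-hand side of size 1):
  Gamma_p = [[2.1611]]
  r_p     = [-0.59]
With p = 1 this is the single equation gamma(0) phi_1 = gamma(1):
  phi_hat_1 = gamma(1) / gamma(0) = -0.59 / 2.1611 = -0.2730.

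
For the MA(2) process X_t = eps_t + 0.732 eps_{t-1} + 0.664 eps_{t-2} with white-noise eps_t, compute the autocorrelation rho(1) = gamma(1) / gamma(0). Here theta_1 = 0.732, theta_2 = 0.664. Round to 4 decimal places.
\rho(1) = 0.6162

For an MA(q) process with theta_0 = 1, the autocovariance is
  gamma(k) = sigma^2 * sum_{i=0..q-k} theta_i * theta_{i+k},
and rho(k) = gamma(k) / gamma(0). Sigma^2 cancels.
  numerator   = (1)*(0.732) + (0.732)*(0.664) = 1.218048.
  denominator = (1)^2 + (0.732)^2 + (0.664)^2 = 1.97672.
  rho(1) = 1.218048 / 1.97672 = 0.6162.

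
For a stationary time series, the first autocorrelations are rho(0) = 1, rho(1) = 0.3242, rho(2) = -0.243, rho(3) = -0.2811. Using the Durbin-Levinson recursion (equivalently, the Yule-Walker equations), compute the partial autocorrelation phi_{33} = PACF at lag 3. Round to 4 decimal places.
\phi_{33} = -0.0600

The PACF at lag k is phi_{kk}, the last component of the solution
to the Yule-Walker system G_k phi = r_k where
  (G_k)_{ij} = rho(|i - j|), (r_k)_i = rho(i), i,j = 1..k.
Equivalently, Durbin-Levinson gives phi_{kk} iteratively:
  phi_{11} = rho(1)
  phi_{kk} = [rho(k) - sum_{j=1..k-1} phi_{k-1,j} rho(k-j)]
            / [1 - sum_{j=1..k-1} phi_{k-1,j} rho(j)],
  phi_{k,j} = phi_{k-1,j} - phi_{kk} phi_{k-1,k-j},  j = 1..k-1.
Step k = 1:
  phi_11 = rho(1) = 0.3242.
Step k = 2:
  phi_22 = [rho(2) - phi_11 rho(1)] / [1 - phi_11 rho(1)] = [-0.243 - (0.3242)(0.3242)] / [1 - (0.3242)(0.3242)]
         = -0.34810564 / 0.89489436 = -0.388991.
  Update: phi_21 = phi_11 - phi_22 phi_11 = 0.3242 - (-0.388991)(0.3242) = 0.450311.
Step k = 3:
  phi_33 = [rho(3) - phi_21 rho(2) - phi_22 rho(1)] / [1 - phi_21 rho(1) - phi_22 rho(2)]
    numerator   = -0.2811 - (0.450311)(-0.243) - (-0.388991)(0.3242) = -0.04556367
    denominator = 1 - (0.450311)(0.3242) - (-0.388991)(-0.243) = 0.75948448
  phi_33 = -0.04556367 / 0.75948448 = -0.06.
Therefore phi_{33} = -0.0600.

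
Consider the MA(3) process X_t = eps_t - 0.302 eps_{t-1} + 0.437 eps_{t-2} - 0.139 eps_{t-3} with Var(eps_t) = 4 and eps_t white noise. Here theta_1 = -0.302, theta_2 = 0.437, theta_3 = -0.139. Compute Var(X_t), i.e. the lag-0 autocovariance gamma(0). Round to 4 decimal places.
\gamma(0) = 5.2060

For an MA(q) process X_t = eps_t + sum_i theta_i eps_{t-i} with
Var(eps_t) = sigma^2, the variance is
  gamma(0) = sigma^2 * (1 + sum_i theta_i^2).
  sum_i theta_i^2 = (-0.302)^2 + (0.437)^2 + (-0.139)^2 = 0.091204 + 0.190969 + 0.019321 = 0.301494.
  gamma(0) = 4 * (1 + 0.301494) = 4 * 1.301494 = 5.205976, which rounds to 5.2060.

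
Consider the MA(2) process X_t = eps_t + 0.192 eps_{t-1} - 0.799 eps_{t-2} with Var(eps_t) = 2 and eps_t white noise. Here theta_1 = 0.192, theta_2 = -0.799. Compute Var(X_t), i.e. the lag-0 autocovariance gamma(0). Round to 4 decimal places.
\gamma(0) = 3.3505

For an MA(q) process X_t = eps_t + sum_i theta_i eps_{t-i} with
Var(eps_t) = sigma^2, the variance is
  gamma(0) = sigma^2 * (1 + sum_i theta_i^2).
  sum_i theta_i^2 = (0.192)^2 + (-0.799)^2 = 0.036864 + 0.638401 = 0.675265.
  gamma(0) = 2 * (1 + 0.675265) = 2 * 1.675265 = 3.35053, which rounds to 3.3505.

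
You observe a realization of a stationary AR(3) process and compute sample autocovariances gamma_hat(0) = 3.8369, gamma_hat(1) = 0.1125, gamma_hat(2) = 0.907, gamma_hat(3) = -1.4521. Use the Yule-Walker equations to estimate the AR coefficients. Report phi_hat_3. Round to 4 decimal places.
\hat\phi_{3} = -0.4140

The Yule-Walker equations for an AR(p) process read, in matrix form,
  Gamma_p phi = r_p,   with   (Gamma_p)_{ij} = gamma(|i - j|),
                       (r_p)_i = gamma(i),   i,j = 1..p.
Substitute the sample gammas (Toeplitz matrix and right-hand side of size 3):
  Gamma_p = [[3.8369, 0.1125, 0.907], [0.1125, 3.8369, 0.1125], [0.907, 0.1125, 3.8369]]
  r_p     = [0.1125, 0.907, -1.4521]
Written out (R1..R3):
  (R1) 3.8369 phi_1 + 0.1125 phi_2 + 0.907 phi_3 = 0.1125
  (R2) 0.1125 phi_1 + 3.8369 phi_2 + 0.1125 phi_3 = 0.907
  (R3) 0.907 phi_1 + 0.1125 phi_2 + 3.8369 phi_3 = -1.4521
Gaussian elimination:
  R2 <- R2 - (0.1125/3.8369) R1 = R2 - (0.029321) R1:  3.833601 phi_2 + 0.085906 phi_3 = 0.903701
  R3 <- R3 - (0.907/3.8369) R1 = R3 - (0.236389) R1:  0.085906 phi_2 + 3.622495 phi_3 = -1.478694
  R3 <- R3 - (0.085906/3.833601) R2 = R3 - (0.022409) R2:  3.62057 phi_3 = -1.498945
Back-substitution:
  phi_hat_3 = -1.498945 / 3.62057 = -0.414008
  phi_hat_2 = (0.903701 - (0.085906)(-0.414008)) / 3.833601 = 0.245009
  phi_hat_1 = (0.1125 - (0.1125)(0.245009) - (0.907)(-0.414008)) / 3.8369 = 0.120004
So phi_hat = [0.1200, 0.2450, -0.4140].
Therefore phi_hat_3 = -0.4140.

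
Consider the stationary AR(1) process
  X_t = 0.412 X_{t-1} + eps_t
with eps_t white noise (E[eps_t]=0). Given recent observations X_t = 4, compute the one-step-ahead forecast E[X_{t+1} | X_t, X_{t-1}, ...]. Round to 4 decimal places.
E[X_{t+1} \mid \mathcal F_t] = 1.6480

For an AR(p) model X_t = c + sum_i phi_i X_{t-i} + eps_t, the
one-step-ahead conditional mean is
  E[X_{t+1} | X_t, ...] = c + sum_i phi_i X_{t+1-i}.
Substitute known values:
  E[X_{t+1} | ...] = (0.412) * (4)
                   = 1.6480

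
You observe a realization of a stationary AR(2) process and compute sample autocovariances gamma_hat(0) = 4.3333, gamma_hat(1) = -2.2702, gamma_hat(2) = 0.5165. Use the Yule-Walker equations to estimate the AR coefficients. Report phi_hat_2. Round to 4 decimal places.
\hat\phi_{2} = -0.2140

The Yule-Walker equations for an AR(p) process read, in matrix form,
  Gamma_p phi = r_p,   with   (Gamma_p)_{ij} = gamma(|i - j|),
                       (r_p)_i = gamma(i),   i,j = 1..p.
Substitute the sample gammas (Toeplitz matrix and right-hand side of size 2):
  Gamma_p = [[4.3333, -2.2702], [-2.2702, 4.3333]]
  r_p     = [-2.2702, 0.5165]
Written out:
  4.3333 phi_1 - 2.2702 phi_2 = -2.2702
  -2.2702 phi_1 + 4.3333 phi_2 = 0.5165
Solve by Cramer's rule:
  det = gamma(0)^2 - gamma(1)^2 = (4.3333)^2 - (-2.2702)^2 = 18.77748889 - 5.15380804 = 13.62368085
  phi_hat_1 = [gamma(1) gamma(0) - gamma(1) gamma(2)] / det = [(-2.2702)(4.3333) - (-2.2702)(0.5165)] / 13.62368085 = -8.66489936 / 13.62368085 = -0.636
  phi_hat_2 = [gamma(0) gamma(2) - gamma(1)^2] / det = [(4.3333)(0.5165) - (-2.2702)^2] / 13.62368085 = -2.91565859 / 13.62368085 = -0.214
So phi_hat = [-0.6360, -0.2140].
Therefore phi_hat_2 = -0.2140.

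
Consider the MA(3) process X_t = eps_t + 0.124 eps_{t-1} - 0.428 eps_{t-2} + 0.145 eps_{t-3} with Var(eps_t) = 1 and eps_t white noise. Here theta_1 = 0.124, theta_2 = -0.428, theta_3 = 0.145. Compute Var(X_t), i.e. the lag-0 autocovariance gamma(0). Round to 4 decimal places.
\gamma(0) = 1.2196

For an MA(q) process X_t = eps_t + sum_i theta_i eps_{t-i} with
Var(eps_t) = sigma^2, the variance is
  gamma(0) = sigma^2 * (1 + sum_i theta_i^2).
  sum_i theta_i^2 = (0.124)^2 + (-0.428)^2 + (0.145)^2 = 0.015376 + 0.183184 + 0.021025 = 0.219585.
  gamma(0) = 1 * (1 + 0.219585) = 1 * 1.219585 = 1.219585, which rounds to 1.2196.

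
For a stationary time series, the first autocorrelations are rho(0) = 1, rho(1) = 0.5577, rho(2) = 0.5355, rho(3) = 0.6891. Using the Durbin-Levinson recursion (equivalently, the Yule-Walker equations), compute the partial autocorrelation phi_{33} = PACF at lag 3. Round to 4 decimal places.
\phi_{33} = 0.4970

The PACF at lag k is phi_{kk}, the last component of the solution
to the Yule-Walker system G_k phi = r_k where
  (G_k)_{ij} = rho(|i - j|), (r_k)_i = rho(i), i,j = 1..k.
Equivalently, Durbin-Levinson gives phi_{kk} iteratively:
  phi_{11} = rho(1)
  phi_{kk} = [rho(k) - sum_{j=1..k-1} phi_{k-1,j} rho(k-j)]
            / [1 - sum_{j=1..k-1} phi_{k-1,j} rho(j)],
  phi_{k,j} = phi_{k-1,j} - phi_{kk} phi_{k-1,k-j},  j = 1..k-1.
Step k = 1:
  phi_11 = rho(1) = 0.5577.
Step k = 2:
  phi_22 = [rho(2) - phi_11 rho(1)] / [1 - phi_11 rho(1)] = [0.5355 - (0.5577)(0.5577)] / [1 - (0.5577)(0.5577)]
         = 0.22447071 / 0.68897071 = 0.325806.
  Update: phi_21 = phi_11 - phi_22 phi_11 = 0.5577 - (0.325806)(0.5577) = 0.375998.
Step k = 3:
  phi_33 = [rho(3) - phi_21 rho(2) - phi_22 rho(1)] / [1 - phi_21 rho(1) - phi_22 rho(2)]
    numerator   = 0.6891 - (0.375998)(0.5355) - (0.325806)(0.5577) = 0.3060511
    denominator = 1 - (0.375998)(0.5577) - (0.325806)(0.5355) = 0.61583683
  phi_33 = 0.3060511 / 0.61583683 = 0.497.
Therefore phi_{33} = 0.4970.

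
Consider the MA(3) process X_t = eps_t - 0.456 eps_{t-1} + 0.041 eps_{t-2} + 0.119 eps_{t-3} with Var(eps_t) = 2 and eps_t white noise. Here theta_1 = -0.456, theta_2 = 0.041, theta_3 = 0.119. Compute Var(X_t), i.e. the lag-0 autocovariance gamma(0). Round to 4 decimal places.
\gamma(0) = 2.4476

For an MA(q) process X_t = eps_t + sum_i theta_i eps_{t-i} with
Var(eps_t) = sigma^2, the variance is
  gamma(0) = sigma^2 * (1 + sum_i theta_i^2).
  sum_i theta_i^2 = (-0.456)^2 + (0.041)^2 + (0.119)^2 = 0.207936 + 0.001681 + 0.014161 = 0.223778.
  gamma(0) = 2 * (1 + 0.223778) = 2 * 1.223778 = 2.447556, which rounds to 2.4476.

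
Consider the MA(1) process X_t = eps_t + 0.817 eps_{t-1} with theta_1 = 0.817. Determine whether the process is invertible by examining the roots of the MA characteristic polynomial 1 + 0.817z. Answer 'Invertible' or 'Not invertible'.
\text{Invertible}

The MA(q) characteristic polynomial is P(z) = 1 + 0.817z.
Invertibility requires all roots to lie outside the unit circle, i.e. |z| > 1 for every root.
This is linear in z: 1 + (0.817) z = 0  =>  z = -1/(0.817) = -1.22399,  |z| = 1.22399.
Moduli of all roots: 1.2240.
All moduli strictly greater than 1? Yes.
Verdict: Invertible.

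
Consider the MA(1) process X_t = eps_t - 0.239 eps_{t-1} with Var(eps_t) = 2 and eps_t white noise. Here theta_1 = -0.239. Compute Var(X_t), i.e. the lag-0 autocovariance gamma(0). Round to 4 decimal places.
\gamma(0) = 2.1142

For an MA(q) process X_t = eps_t + sum_i theta_i eps_{t-i} with
Var(eps_t) = sigma^2, the variance is
  gamma(0) = sigma^2 * (1 + sum_i theta_i^2).
  sum_i theta_i^2 = (-0.239)^2 = 0.057121.
  gamma(0) = 2 * (1 + 0.057121) = 2 * 1.057121 = 2.114242, which rounds to 2.1142.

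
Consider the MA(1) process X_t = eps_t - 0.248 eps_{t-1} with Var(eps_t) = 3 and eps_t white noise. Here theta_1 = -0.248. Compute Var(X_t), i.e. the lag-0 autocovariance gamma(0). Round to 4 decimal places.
\gamma(0) = 3.1845

For an MA(q) process X_t = eps_t + sum_i theta_i eps_{t-i} with
Var(eps_t) = sigma^2, the variance is
  gamma(0) = sigma^2 * (1 + sum_i theta_i^2).
  sum_i theta_i^2 = (-0.248)^2 = 0.061504.
  gamma(0) = 3 * (1 + 0.061504) = 3 * 1.061504 = 3.184512, which rounds to 3.1845.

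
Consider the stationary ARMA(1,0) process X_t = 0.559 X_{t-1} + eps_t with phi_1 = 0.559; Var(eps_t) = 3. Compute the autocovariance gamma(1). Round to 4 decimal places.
\gamma(1) = 2.4392

Multiply the model equation by X_{t-k} and take expectations. With theta_0 = psi_0 = 1 and psi_j the MA(infinity) weights, this gives
  gamma(k) - sum_i phi_i gamma(k-i) = c_k,
  c_k = sigma^2 * sum_{j=k..q} theta_j psi_{j-k}   (c_k = 0 for k > q),
using gamma(-m) = gamma(m).
Pure AR (q = 0): c_0 = sigma^2 = 3, c_k = 0 for k >= 1.
Equations for k = 0 and k = 1 (AR order 1):
  gamma(0) = phi_1 gamma(1) + c_0
  gamma(1) = phi_1 gamma(0) + c_1
Substituting the second into the first: gamma(0) (1 - phi_1^2) = c_0 + phi_1 c_1, so
  gamma(0) = c_0 / (1 - phi_1^2) = 3 / (1 - (0.559)^2) = 3 / 0.687519 = 4.363516.
  gamma(1) = phi_1 gamma(0) = (0.559)(4.363516) = 2.439205.
Therefore gamma(1) = 2.4392 (to 4 decimal places).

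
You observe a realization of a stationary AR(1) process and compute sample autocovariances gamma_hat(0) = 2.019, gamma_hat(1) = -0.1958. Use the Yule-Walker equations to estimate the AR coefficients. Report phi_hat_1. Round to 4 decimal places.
\hat\phi_{1} = -0.0970

The Yule-Walker equations for an AR(p) process read, in matrix form,
  Gamma_p phi = r_p,   with   (Gamma_p)_{ij} = gamma(|i - j|),
                       (r_p)_i = gamma(i),   i,j = 1..p.
Substitute the sample gammas (Toeplitz matrix and right-hand side of size 1):
  Gamma_p = [[2.019]]
  r_p     = [-0.1958]
With p = 1 this is the single equation gamma(0) phi_1 = gamma(1):
  phi_hat_1 = gamma(1) / gamma(0) = -0.1958 / 2.019 = -0.0970.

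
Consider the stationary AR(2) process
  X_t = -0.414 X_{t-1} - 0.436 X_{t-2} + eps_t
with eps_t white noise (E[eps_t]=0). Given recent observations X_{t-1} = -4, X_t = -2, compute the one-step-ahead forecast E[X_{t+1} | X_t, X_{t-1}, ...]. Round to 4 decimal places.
E[X_{t+1} \mid \mathcal F_t] = 2.5720

For an AR(p) model X_t = c + sum_i phi_i X_{t-i} + eps_t, the
one-step-ahead conditional mean is
  E[X_{t+1} | X_t, ...] = c + sum_i phi_i X_{t+1-i}.
Substitute known values:
  E[X_{t+1} | ...] = (-0.414) * (-2) + (-0.436) * (-4)
                   = 2.5720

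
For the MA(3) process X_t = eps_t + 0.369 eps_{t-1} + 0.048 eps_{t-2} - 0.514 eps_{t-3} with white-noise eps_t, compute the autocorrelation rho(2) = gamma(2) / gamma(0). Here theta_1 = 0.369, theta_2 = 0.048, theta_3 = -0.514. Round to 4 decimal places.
\rho(2) = -0.1010

For an MA(q) process with theta_0 = 1, the autocovariance is
  gamma(k) = sigma^2 * sum_{i=0..q-k} theta_i * theta_{i+k},
and rho(k) = gamma(k) / gamma(0). Sigma^2 cancels.
  numerator   = (1)*(0.048) + (0.369)*(-0.514) = -0.141666.
  denominator = (1)^2 + (0.369)^2 + (0.048)^2 + (-0.514)^2 = 1.402661.
  rho(2) = -0.141666 / 1.402661 = -0.1010.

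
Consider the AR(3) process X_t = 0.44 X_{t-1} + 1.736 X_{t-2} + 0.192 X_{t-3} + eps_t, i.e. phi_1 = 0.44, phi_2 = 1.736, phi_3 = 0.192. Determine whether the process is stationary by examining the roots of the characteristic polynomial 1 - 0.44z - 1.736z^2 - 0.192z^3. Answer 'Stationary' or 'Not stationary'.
\text{Not stationary}

The AR(p) characteristic polynomial is P(z) = 1 - 0.44z - 1.736z^2 - 0.192z^3.
Stationarity requires all roots to lie outside the unit circle, i.e. |z| > 1 for every root.
Degree 3: look for a simple real root z0 first, then factor out (1 - z/z0) and solve the remaining quadratic.
Testing z0 = 0.625: P(0.625) = 1 + (-0.44)(0.625) + (-1.736)(0.625)^2 + (-0.192)(0.625)^3
  = 1 + (-0.275) + (-0.678125) + (-0.046875) = 0.  So z_0 = 0.625 is a root, |z_0| = 0.625.
Divide out the factor (1 - 1.6 z) = (1 - z/z0) (since 1/z0 = 1.6):
  P(z) = (1 - 1.6 z)(1 + (1.16) z + (0.12) z^2)
  [check: z-coef 1.16 - (1.6) = -0.44; z^2-coef 0.12 - (1.6)(1.16) = -1.736; z^3-coef -(1.6)(0.12) = -0.192.]
Remaining roots from the quadratic factor 1 + (1.16) z + (0.12) z^2:
  Set 1 + (1.16) z + (0.12) z^2 = 0, i.e. a z^2 + b z + c = 0 with a = 0.12, b = 1.16, c = 1.
  Discriminant D = b^2 - 4ac = (1.16)^2 - 4*(0.12)*1 = 1.3456 - (0.48) = 0.8656.
  D >= 0, so the roots are real: z = (-b +/- sqrt(D)) / (2a) = (-1.16 +/- 0.930376) / (0.24).
    z_1 = (-1.16 + 0.930376) / (0.24) = -0.9568,   |z_1| = 0.9568.
    z_2 = (-1.16 - 0.930376) / (0.24) = -8.7099,   |z_2| = 8.7099.
Moduli of all roots: 0.6250, 0.9568, 8.7099.
All moduli strictly greater than 1? No.
Verdict: Not stationary.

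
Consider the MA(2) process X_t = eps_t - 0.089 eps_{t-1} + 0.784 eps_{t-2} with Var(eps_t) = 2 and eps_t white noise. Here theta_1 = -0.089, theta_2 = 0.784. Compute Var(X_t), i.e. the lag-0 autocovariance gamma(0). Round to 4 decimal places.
\gamma(0) = 3.2452

For an MA(q) process X_t = eps_t + sum_i theta_i eps_{t-i} with
Var(eps_t) = sigma^2, the variance is
  gamma(0) = sigma^2 * (1 + sum_i theta_i^2).
  sum_i theta_i^2 = (-0.089)^2 + (0.784)^2 = 0.007921 + 0.614656 = 0.622577.
  gamma(0) = 2 * (1 + 0.622577) = 2 * 1.622577 = 3.245154, which rounds to 3.2452.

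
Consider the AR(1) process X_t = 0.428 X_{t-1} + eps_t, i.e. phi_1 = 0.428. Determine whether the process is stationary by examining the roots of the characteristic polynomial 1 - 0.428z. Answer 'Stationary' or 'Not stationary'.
\text{Stationary}

The AR(p) characteristic polynomial is P(z) = 1 - 0.428z.
Stationarity requires all roots to lie outside the unit circle, i.e. |z| > 1 for every root.
This is linear in z: 1 + (-0.428) z = 0  =>  z = -1/(-0.428) = 2.336449,  |z| = 2.336449.
Moduli of all roots: 2.3364.
All moduli strictly greater than 1? Yes.
Verdict: Stationary.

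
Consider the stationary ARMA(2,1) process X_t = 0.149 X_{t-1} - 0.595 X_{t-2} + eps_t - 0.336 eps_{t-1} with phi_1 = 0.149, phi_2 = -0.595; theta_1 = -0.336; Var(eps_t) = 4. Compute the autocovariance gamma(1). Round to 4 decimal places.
\gamma(1) = -0.2298

Multiply the model equation by X_{t-k} and take expectations. With theta_0 = psi_0 = 1 and psi_j the MA(infinity) weights, this gives
  gamma(k) - sum_i phi_i gamma(k-i) = c_k,
  c_k = sigma^2 * sum_{j=k..q} theta_j psi_{j-k}   (c_k = 0 for k > q),
using gamma(-m) = gamma(m).
psi-weights needed (psi_j = theta_j + sum_i phi_i psi_{j-i}):
  psi_1 = theta_1 + phi_1 = -0.336 + (0.149) = -0.187
Right-hand sides:
  c_0 = sigma^2 (1 + theta_1 psi_1) = 4 * (1 + (-0.336)(-0.187)) = 4 * 1.062832 = 4.251328
  c_1 = sigma^2 theta_1 = 4 * (-0.336) = -1.344
  c_2 = 0
Equations for k = 0, 1, 2 (AR order 2, c_2 = 0):
  (E0) gamma(0) = phi_1 gamma(1) + phi_2 gamma(2) + c_0
  (E1) gamma(1) = phi_1 gamma(0) + phi_2 gamma(1) + c_1
  (E2) gamma(2) = phi_1 gamma(1) + phi_2 gamma(0)
From (E1): gamma(1) = A gamma(0) + B with
  A = phi_1 / (1 - phi_2) = 0.149 / 1.595 = 0.093417,   B = c_1 / (1 - phi_2) = -1.344 / 1.595 = -0.842633.
Insert (E2) into (E0): gamma(0) (1 - phi_2^2) = phi_1 (1 + phi_2) gamma(1) + c_0.
  phi_1 (1 + phi_2) = (0.149)(0.405) = 0.060345,   1 - phi_2^2 = 0.645975.
Replace gamma(1) by A gamma(0) + B and collect gamma(0):
  gamma(0) [0.645975 - (0.060345)(0.093417)] = (0.060345)(-0.842633) + 4.251328
  gamma(0) * 0.640338 = 4.200479
  gamma(0) = 4.200479 / 0.640338 = 6.559787.
  gamma(1) = A gamma(0) + B = (0.093417)(6.559787) + (-0.842633) = -0.229838.
Therefore gamma(1) = -0.2298 (to 4 decimal places).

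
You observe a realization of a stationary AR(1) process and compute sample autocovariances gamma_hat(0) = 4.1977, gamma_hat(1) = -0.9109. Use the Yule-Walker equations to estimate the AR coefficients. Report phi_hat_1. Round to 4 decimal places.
\hat\phi_{1} = -0.2170

The Yule-Walker equations for an AR(p) process read, in matrix form,
  Gamma_p phi = r_p,   with   (Gamma_p)_{ij} = gamma(|i - j|),
                       (r_p)_i = gamma(i),   i,j = 1..p.
Substitute the sample gammas (Toeplitz matrix and right-hand side of size 1):
  Gamma_p = [[4.1977]]
  r_p     = [-0.9109]
With p = 1 this is the single equation gamma(0) phi_1 = gamma(1):
  phi_hat_1 = gamma(1) / gamma(0) = -0.9109 / 4.1977 = -0.2170.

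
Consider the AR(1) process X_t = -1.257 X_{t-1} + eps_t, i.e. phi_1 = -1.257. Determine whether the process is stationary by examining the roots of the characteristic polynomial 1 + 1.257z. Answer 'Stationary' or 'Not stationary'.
\text{Not stationary}

The AR(p) characteristic polynomial is P(z) = 1 + 1.257z.
Stationarity requires all roots to lie outside the unit circle, i.e. |z| > 1 for every root.
This is linear in z: 1 + (1.257) z = 0  =>  z = -1/(1.257) = -0.795545,  |z| = 0.795545.
Moduli of all roots: 0.7955.
All moduli strictly greater than 1? No.
Verdict: Not stationary.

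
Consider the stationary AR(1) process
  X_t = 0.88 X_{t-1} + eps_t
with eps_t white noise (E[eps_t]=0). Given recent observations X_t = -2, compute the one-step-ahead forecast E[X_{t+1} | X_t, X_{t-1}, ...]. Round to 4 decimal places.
E[X_{t+1} \mid \mathcal F_t] = -1.7600

For an AR(p) model X_t = c + sum_i phi_i X_{t-i} + eps_t, the
one-step-ahead conditional mean is
  E[X_{t+1} | X_t, ...] = c + sum_i phi_i X_{t+1-i}.
Substitute known values:
  E[X_{t+1} | ...] = (0.88) * (-2)
                   = -1.7600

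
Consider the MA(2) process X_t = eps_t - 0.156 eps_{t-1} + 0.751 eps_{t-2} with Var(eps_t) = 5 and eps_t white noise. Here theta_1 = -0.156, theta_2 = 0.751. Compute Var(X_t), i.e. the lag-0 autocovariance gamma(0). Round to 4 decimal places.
\gamma(0) = 7.9417

For an MA(q) process X_t = eps_t + sum_i theta_i eps_{t-i} with
Var(eps_t) = sigma^2, the variance is
  gamma(0) = sigma^2 * (1 + sum_i theta_i^2).
  sum_i theta_i^2 = (-0.156)^2 + (0.751)^2 = 0.024336 + 0.564001 = 0.588337.
  gamma(0) = 5 * (1 + 0.588337) = 5 * 1.588337 = 7.941685, which rounds to 7.9417.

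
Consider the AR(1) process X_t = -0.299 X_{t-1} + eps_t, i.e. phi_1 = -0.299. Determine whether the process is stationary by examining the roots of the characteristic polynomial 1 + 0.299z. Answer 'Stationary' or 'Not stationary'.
\text{Stationary}

The AR(p) characteristic polynomial is P(z) = 1 + 0.299z.
Stationarity requires all roots to lie outside the unit circle, i.e. |z| > 1 for every root.
This is linear in z: 1 + (0.299) z = 0  =>  z = -1/(0.299) = -3.344482,  |z| = 3.344482.
Moduli of all roots: 3.3445.
All moduli strictly greater than 1? Yes.
Verdict: Stationary.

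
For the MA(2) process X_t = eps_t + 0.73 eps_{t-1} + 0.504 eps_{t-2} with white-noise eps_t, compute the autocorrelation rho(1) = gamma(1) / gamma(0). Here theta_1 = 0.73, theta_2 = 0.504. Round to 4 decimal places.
\rho(1) = 0.6144

For an MA(q) process with theta_0 = 1, the autocovariance is
  gamma(k) = sigma^2 * sum_{i=0..q-k} theta_i * theta_{i+k},
and rho(k) = gamma(k) / gamma(0). Sigma^2 cancels.
  numerator   = (1)*(0.73) + (0.73)*(0.504) = 1.09792.
  denominator = (1)^2 + (0.73)^2 + (0.504)^2 = 1.786916.
  rho(1) = 1.09792 / 1.786916 = 0.6144.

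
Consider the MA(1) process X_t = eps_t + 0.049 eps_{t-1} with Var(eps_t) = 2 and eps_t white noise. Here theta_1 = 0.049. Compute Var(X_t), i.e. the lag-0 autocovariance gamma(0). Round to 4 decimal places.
\gamma(0) = 2.0048

For an MA(q) process X_t = eps_t + sum_i theta_i eps_{t-i} with
Var(eps_t) = sigma^2, the variance is
  gamma(0) = sigma^2 * (1 + sum_i theta_i^2).
  sum_i theta_i^2 = (0.049)^2 = 0.002401.
  gamma(0) = 2 * (1 + 0.002401) = 2 * 1.002401 = 2.004802, which rounds to 2.0048.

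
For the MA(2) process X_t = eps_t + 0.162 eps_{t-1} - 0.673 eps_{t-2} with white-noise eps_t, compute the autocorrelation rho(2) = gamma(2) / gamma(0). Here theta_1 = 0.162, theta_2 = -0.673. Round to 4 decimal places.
\rho(2) = -0.4550

For an MA(q) process with theta_0 = 1, the autocovariance is
  gamma(k) = sigma^2 * sum_{i=0..q-k} theta_i * theta_{i+k},
and rho(k) = gamma(k) / gamma(0). Sigma^2 cancels.
  numerator   = (1)*(-0.673) = -0.673.
  denominator = (1)^2 + (0.162)^2 + (-0.673)^2 = 1.479173.
  rho(2) = -0.673 / 1.479173 = -0.4550.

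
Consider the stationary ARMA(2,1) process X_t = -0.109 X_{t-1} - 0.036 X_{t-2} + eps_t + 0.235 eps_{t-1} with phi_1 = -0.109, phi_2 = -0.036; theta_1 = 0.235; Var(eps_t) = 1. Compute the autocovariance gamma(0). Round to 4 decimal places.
\gamma(0) = 1.0184

Multiply the model equation by X_{t-k} and take expectations. With theta_0 = psi_0 = 1 and psi_j the MA(infinity) weights, this gives
  gamma(k) - sum_i phi_i gamma(k-i) = c_k,
  c_k = sigma^2 * sum_{j=k..q} theta_j psi_{j-k}   (c_k = 0 for k > q),
using gamma(-m) = gamma(m).
psi-weights needed (psi_j = theta_j + sum_i phi_i psi_{j-i}):
  psi_1 = theta_1 + phi_1 = 0.235 + (-0.109) = 0.126
Right-hand sides:
  c_0 = sigma^2 (1 + theta_1 psi_1) = 1 * (1 + (0.235)(0.126)) = 1 * 1.02961 = 1.02961
  c_1 = sigma^2 theta_1 = 1 * (0.235) = 0.235
  c_2 = 0
Equations for k = 0, 1, 2 (AR order 2, c_2 = 0):
  (E0) gamma(0) = phi_1 gamma(1) + phi_2 gamma(2) + c_0
  (E1) gamma(1) = phi_1 gamma(0) + phi_2 gamma(1) + c_1
  (E2) gamma(2) = phi_1 gamma(1) + phi_2 gamma(0)
From (E1): gamma(1) = A gamma(0) + B with
  A = phi_1 / (1 - phi_2) = -0.109 / 1.036 = -0.105212,   B = c_1 / (1 - phi_2) = 0.235 / 1.036 = 0.226834.
Insert (E2) into (E0): gamma(0) (1 - phi_2^2) = phi_1 (1 + phi_2) gamma(1) + c_0.
  phi_1 (1 + phi_2) = (-0.109)(0.964) = -0.105076,   1 - phi_2^2 = 0.998704.
Replace gamma(1) by A gamma(0) + B and collect gamma(0):
  gamma(0) [0.998704 - (-0.105076)(-0.105212)] = (-0.105076)(0.226834) + 1.02961
  gamma(0) * 0.987649 = 1.005775
  gamma(0) = 1.005775 / 0.987649 = 1.018353.
Therefore gamma(0) = 1.0184 (to 4 decimal places).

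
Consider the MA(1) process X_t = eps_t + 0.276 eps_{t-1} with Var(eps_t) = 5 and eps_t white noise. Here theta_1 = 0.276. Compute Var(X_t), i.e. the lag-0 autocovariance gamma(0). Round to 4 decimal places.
\gamma(0) = 5.3809

For an MA(q) process X_t = eps_t + sum_i theta_i eps_{t-i} with
Var(eps_t) = sigma^2, the variance is
  gamma(0) = sigma^2 * (1 + sum_i theta_i^2).
  sum_i theta_i^2 = (0.276)^2 = 0.076176.
  gamma(0) = 5 * (1 + 0.076176) = 5 * 1.076176 = 5.38088, which rounds to 5.3809.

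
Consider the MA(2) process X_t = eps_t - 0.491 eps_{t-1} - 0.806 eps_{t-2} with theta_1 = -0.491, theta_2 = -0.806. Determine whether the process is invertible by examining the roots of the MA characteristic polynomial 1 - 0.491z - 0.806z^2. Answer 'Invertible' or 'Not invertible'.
\text{Not invertible}

The MA(q) characteristic polynomial is P(z) = 1 - 0.491z - 0.806z^2.
Invertibility requires all roots to lie outside the unit circle, i.e. |z| > 1 for every root.
Set 1 + (-0.491) z + (-0.806) z^2 = 0, i.e. a z^2 + b z + c = 0 with a = -0.806, b = -0.491, c = 1.
Discriminant D = b^2 - 4ac = (-0.491)^2 - 4*(-0.806)*1 = 0.241081 - (-3.224) = 3.465081.
D >= 0, so the roots are real: z = (-b +/- sqrt(D)) / (2a) = (0.491 +/- 1.861473) / (-1.612).
  z_1 = (0.491 + 1.861473) / (-1.612) = -1.4594,   |z_1| = 1.4594.
  z_2 = (0.491 - 1.861473) / (-1.612) = 0.8502,   |z_2| = 0.8502.
Moduli of all roots: 1.4594, 0.8502.
All moduli strictly greater than 1? No.
Verdict: Not invertible.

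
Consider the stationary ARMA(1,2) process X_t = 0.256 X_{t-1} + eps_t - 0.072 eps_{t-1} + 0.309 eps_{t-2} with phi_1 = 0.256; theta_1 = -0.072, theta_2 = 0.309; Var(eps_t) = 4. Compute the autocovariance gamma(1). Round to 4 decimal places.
\gamma(1) = 1.1371

Multiply the model equation by X_{t-k} and take expectations. With theta_0 = psi_0 = 1 and psi_j the MA(infinity) weights, this gives
  gamma(k) - sum_i phi_i gamma(k-i) = c_k,
  c_k = sigma^2 * sum_{j=k..q} theta_j psi_{j-k}   (c_k = 0 for k > q),
using gamma(-m) = gamma(m).
psi-weights needed (psi_j = theta_j + sum_i phi_i psi_{j-i}):
  psi_1 = theta_1 + phi_1 = -0.072 + (0.256) = 0.184
  psi_2 = theta_2 + phi_1 psi_1 = 0.309 + (0.256)(0.184) = 0.356104
Right-hand sides:
  c_0 = sigma^2 (1 + theta_1 psi_1 + theta_2 psi_2) = 4 * (1 + (-0.072)(0.184) + (0.309)(0.356104)) = 4 * 1.096788 = 4.387153
  c_1 = sigma^2 (theta_1 + theta_2 psi_1) = 4 * (-0.072 + (0.309)(0.184)) = -0.060576
  c_2 = sigma^2 theta_2 = 4 * (0.309) = 1.236
Equations for k = 0 and k = 1 (AR order 1):
  gamma(0) = phi_1 gamma(1) + c_0
  gamma(1) = phi_1 gamma(0) + c_1
Substituting the second into the first: gamma(0) (1 - phi_1^2) = c_0 + phi_1 c_1, so
  gamma(0) = (c_0 + phi_1 c_1) / (1 - phi_1^2) = (4.387153 + (0.256)(-0.060576)) / (1 - (0.256)^2) = 4.371645 / 0.934464 = 4.678238.
  gamma(1) = phi_1 gamma(0) + c_1 = (0.256)(4.678238) + (-0.060576) = 1.137053.
Therefore gamma(1) = 1.1371 (to 4 decimal places).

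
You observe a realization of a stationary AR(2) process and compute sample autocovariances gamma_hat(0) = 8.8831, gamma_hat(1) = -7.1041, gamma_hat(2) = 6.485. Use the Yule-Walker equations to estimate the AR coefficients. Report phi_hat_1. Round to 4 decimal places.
\hat\phi_{1} = -0.5990

The Yule-Walker equations for an AR(p) process read, in matrix form,
  Gamma_p phi = r_p,   with   (Gamma_p)_{ij} = gamma(|i - j|),
                       (r_p)_i = gamma(i),   i,j = 1..p.
Substitute the sample gammas (Toeplitz matrix and right-hand side of size 2):
  Gamma_p = [[8.8831, -7.1041], [-7.1041, 8.8831]]
  r_p     = [-7.1041, 6.485]
Written out:
  8.8831 phi_1 - 7.1041 phi_2 = -7.1041
  -7.1041 phi_1 + 8.8831 phi_2 = 6.485
Solve by Cramer's rule:
  det = gamma(0)^2 - gamma(1)^2 = (8.8831)^2 - (-7.1041)^2 = 78.90946561 - 50.46823681 = 28.4412288
  phi_hat_1 = [gamma(1) gamma(0) - gamma(1) gamma(2)] / det = [(-7.1041)(8.8831) - (-7.1041)(6.485)] / 28.4412288 = -17.03634221 / 28.4412288 = -0.599
  phi_hat_2 = [gamma(0) gamma(2) - gamma(1)^2] / det = [(8.8831)(6.485) - (-7.1041)^2] / 28.4412288 = 7.13866669 / 28.4412288 = 0.251
So phi_hat = [-0.5990, 0.2510].
Therefore phi_hat_1 = -0.5990.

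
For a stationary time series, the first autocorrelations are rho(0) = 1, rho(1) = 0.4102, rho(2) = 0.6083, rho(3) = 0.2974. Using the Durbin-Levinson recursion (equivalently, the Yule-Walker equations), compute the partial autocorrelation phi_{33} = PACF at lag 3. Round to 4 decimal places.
\phi_{33} = -0.0620

The PACF at lag k is phi_{kk}, the last component of the solution
to the Yule-Walker system G_k phi = r_k where
  (G_k)_{ij} = rho(|i - j|), (r_k)_i = rho(i), i,j = 1..k.
Equivalently, Durbin-Levinson gives phi_{kk} iteratively:
  phi_{11} = rho(1)
  phi_{kk} = [rho(k) - sum_{j=1..k-1} phi_{k-1,j} rho(k-j)]
            / [1 - sum_{j=1..k-1} phi_{k-1,j} rho(j)],
  phi_{k,j} = phi_{k-1,j} - phi_{kk} phi_{k-1,k-j},  j = 1..k-1.
Step k = 1:
  phi_11 = rho(1) = 0.4102.
Step k = 2:
  phi_22 = [rho(2) - phi_11 rho(1)] / [1 - phi_11 rho(1)] = [0.6083 - (0.4102)(0.4102)] / [1 - (0.4102)(0.4102)]
         = 0.44003596 / 0.83173596 = 0.529057.
  Update: phi_21 = phi_11 - phi_22 phi_11 = 0.4102 - (0.529057)(0.4102) = 0.193181.
Step k = 3:
  phi_33 = [rho(3) - phi_21 rho(2) - phi_22 rho(1)] / [1 - phi_21 rho(1) - phi_22 rho(2)]
    numerator   = 0.2974 - (0.193181)(0.6083) - (0.529057)(0.4102) = -0.03713112
    denominator = 1 - (0.193181)(0.4102) - (0.529057)(0.6083) = 0.59893173
  phi_33 = -0.03713112 / 0.59893173 = -0.062.
Therefore phi_{33} = -0.0620.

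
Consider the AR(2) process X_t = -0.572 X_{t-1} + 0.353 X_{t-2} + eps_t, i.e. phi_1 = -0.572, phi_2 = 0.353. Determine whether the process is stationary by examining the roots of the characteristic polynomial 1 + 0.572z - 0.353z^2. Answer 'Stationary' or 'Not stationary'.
\text{Stationary}

The AR(p) characteristic polynomial is P(z) = 1 + 0.572z - 0.353z^2.
Stationarity requires all roots to lie outside the unit circle, i.e. |z| > 1 for every root.
Set 1 + (0.572) z + (-0.353) z^2 = 0, i.e. a z^2 + b z + c = 0 with a = -0.353, b = 0.572, c = 1.
Discriminant D = b^2 - 4ac = (0.572)^2 - 4*(-0.353)*1 = 0.327184 - (-1.412) = 1.739184.
D >= 0, so the roots are real: z = (-b +/- sqrt(D)) / (2a) = (-0.572 +/- 1.318781) / (-0.706).
  z_1 = (-0.572 + 1.318781) / (-0.706) = -1.0578,   |z_1| = 1.0578.
  z_2 = (-0.572 - 1.318781) / (-0.706) = 2.6782,   |z_2| = 2.6782.
Moduli of all roots: 1.0578, 2.6782.
All moduli strictly greater than 1? Yes.
Verdict: Stationary.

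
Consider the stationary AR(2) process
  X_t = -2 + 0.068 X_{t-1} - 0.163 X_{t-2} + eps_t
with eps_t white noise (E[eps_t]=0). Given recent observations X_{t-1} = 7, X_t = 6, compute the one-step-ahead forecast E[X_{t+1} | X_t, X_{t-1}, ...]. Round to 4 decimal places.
E[X_{t+1} \mid \mathcal F_t] = -2.7330

For an AR(p) model X_t = c + sum_i phi_i X_{t-i} + eps_t, the
one-step-ahead conditional mean is
  E[X_{t+1} | X_t, ...] = c + sum_i phi_i X_{t+1-i}.
Substitute known values:
  E[X_{t+1} | ...] = -2 + (0.068) * (6) + (-0.163) * (7)
                   = -2.7330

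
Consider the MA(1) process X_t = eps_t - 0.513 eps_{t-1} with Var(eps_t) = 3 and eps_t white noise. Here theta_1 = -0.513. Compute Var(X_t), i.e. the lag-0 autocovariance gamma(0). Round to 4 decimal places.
\gamma(0) = 3.7895

For an MA(q) process X_t = eps_t + sum_i theta_i eps_{t-i} with
Var(eps_t) = sigma^2, the variance is
  gamma(0) = sigma^2 * (1 + sum_i theta_i^2).
  sum_i theta_i^2 = (-0.513)^2 = 0.263169.
  gamma(0) = 3 * (1 + 0.263169) = 3 * 1.263169 = 3.789507, which rounds to 3.7895.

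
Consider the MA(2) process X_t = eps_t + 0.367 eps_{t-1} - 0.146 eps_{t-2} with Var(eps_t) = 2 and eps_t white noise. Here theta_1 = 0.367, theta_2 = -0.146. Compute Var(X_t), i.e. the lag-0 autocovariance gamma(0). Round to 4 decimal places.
\gamma(0) = 2.3120

For an MA(q) process X_t = eps_t + sum_i theta_i eps_{t-i} with
Var(eps_t) = sigma^2, the variance is
  gamma(0) = sigma^2 * (1 + sum_i theta_i^2).
  sum_i theta_i^2 = (0.367)^2 + (-0.146)^2 = 0.134689 + 0.021316 = 0.156005.
  gamma(0) = 2 * (1 + 0.156005) = 2 * 1.156005 = 2.31201, which rounds to 2.3120.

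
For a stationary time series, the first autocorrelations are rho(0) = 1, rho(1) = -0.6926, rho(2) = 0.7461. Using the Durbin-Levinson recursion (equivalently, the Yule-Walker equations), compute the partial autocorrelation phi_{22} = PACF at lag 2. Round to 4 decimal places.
\phi_{22} = 0.5120

The PACF at lag k is phi_{kk}, the last component of the solution
to the Yule-Walker system G_k phi = r_k where
  (G_k)_{ij} = rho(|i - j|), (r_k)_i = rho(i), i,j = 1..k.
Equivalently, Durbin-Levinson gives phi_{kk} iteratively:
  phi_{11} = rho(1)
  phi_{kk} = [rho(k) - sum_{j=1..k-1} phi_{k-1,j} rho(k-j)]
            / [1 - sum_{j=1..k-1} phi_{k-1,j} rho(j)],
  phi_{k,j} = phi_{k-1,j} - phi_{kk} phi_{k-1,k-j},  j = 1..k-1.
Step k = 1:
  phi_11 = rho(1) = -0.6926.
Step k = 2:
  phi_22 = [rho(2) - phi_11 rho(1)] / [1 - phi_11 rho(1)] = [0.7461 - (-0.6926)(-0.6926)] / [1 - (-0.6926)(-0.6926)]
         = 0.26640524 / 0.52030524 = 0.512.
Therefore phi_{22} = 0.5120.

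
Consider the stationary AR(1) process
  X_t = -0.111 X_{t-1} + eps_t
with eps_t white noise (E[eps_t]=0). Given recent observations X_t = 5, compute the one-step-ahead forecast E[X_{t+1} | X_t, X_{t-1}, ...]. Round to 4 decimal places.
E[X_{t+1} \mid \mathcal F_t] = -0.5550

For an AR(p) model X_t = c + sum_i phi_i X_{t-i} + eps_t, the
one-step-ahead conditional mean is
  E[X_{t+1} | X_t, ...] = c + sum_i phi_i X_{t+1-i}.
Substitute known values:
  E[X_{t+1} | ...] = (-0.111) * (5)
                   = -0.5550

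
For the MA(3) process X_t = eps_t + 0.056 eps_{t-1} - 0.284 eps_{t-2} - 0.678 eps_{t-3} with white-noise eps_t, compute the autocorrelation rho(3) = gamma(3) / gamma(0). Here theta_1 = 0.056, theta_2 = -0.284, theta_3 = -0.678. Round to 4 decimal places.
\rho(3) = -0.4393

For an MA(q) process with theta_0 = 1, the autocovariance is
  gamma(k) = sigma^2 * sum_{i=0..q-k} theta_i * theta_{i+k},
and rho(k) = gamma(k) / gamma(0). Sigma^2 cancels.
  numerator   = (1)*(-0.678) = -0.678.
  denominator = (1)^2 + (0.056)^2 + (-0.284)^2 + (-0.678)^2 = 1.543476.
  rho(3) = -0.678 / 1.543476 = -0.4393.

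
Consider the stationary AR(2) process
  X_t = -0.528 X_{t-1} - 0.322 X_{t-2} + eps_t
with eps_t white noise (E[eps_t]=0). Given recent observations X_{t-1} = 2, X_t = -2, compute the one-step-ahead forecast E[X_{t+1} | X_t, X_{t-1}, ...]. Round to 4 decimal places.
E[X_{t+1} \mid \mathcal F_t] = 0.4120

For an AR(p) model X_t = c + sum_i phi_i X_{t-i} + eps_t, the
one-step-ahead conditional mean is
  E[X_{t+1} | X_t, ...] = c + sum_i phi_i X_{t+1-i}.
Substitute known values:
  E[X_{t+1} | ...] = (-0.528) * (-2) + (-0.322) * (2)
                   = 0.4120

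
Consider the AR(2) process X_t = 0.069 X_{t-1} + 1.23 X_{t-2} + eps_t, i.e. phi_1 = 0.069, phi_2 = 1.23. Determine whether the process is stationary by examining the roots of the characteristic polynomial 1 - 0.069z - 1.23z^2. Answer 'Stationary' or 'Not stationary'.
\text{Not stationary}

The AR(p) characteristic polynomial is P(z) = 1 - 0.069z - 1.23z^2.
Stationarity requires all roots to lie outside the unit circle, i.e. |z| > 1 for every root.
Set 1 + (-0.069) z + (-1.23) z^2 = 0, i.e. a z^2 + b z + c = 0 with a = -1.23, b = -0.069, c = 1.
Discriminant D = b^2 - 4ac = (-0.069)^2 - 4*(-1.23)*1 = 0.004761 - (-4.92) = 4.924761.
D >= 0, so the roots are real: z = (-b +/- sqrt(D)) / (2a) = (0.069 +/- 2.21918) / (-2.46).
  z_1 = (0.069 + 2.21918) / (-2.46) = -0.9302,   |z_1| = 0.9302.
  z_2 = (0.069 - 2.21918) / (-2.46) = 0.8741,   |z_2| = 0.8741.
Moduli of all roots: 0.9302, 0.8741.
All moduli strictly greater than 1? No.
Verdict: Not stationary.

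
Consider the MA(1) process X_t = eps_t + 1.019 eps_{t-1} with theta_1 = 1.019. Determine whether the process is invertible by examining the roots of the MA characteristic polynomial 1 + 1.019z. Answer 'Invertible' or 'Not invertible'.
\text{Not invertible}

The MA(q) characteristic polynomial is P(z) = 1 + 1.019z.
Invertibility requires all roots to lie outside the unit circle, i.e. |z| > 1 for every root.
This is linear in z: 1 + (1.019) z = 0  =>  z = -1/(1.019) = -0.981354,  |z| = 0.981354.
Moduli of all roots: 0.9814.
All moduli strictly greater than 1? No.
Verdict: Not invertible.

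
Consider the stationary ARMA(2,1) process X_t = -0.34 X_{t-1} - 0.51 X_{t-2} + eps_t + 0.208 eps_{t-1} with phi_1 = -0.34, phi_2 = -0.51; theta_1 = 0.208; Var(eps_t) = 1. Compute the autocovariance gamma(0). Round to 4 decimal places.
\gamma(0) = 1.3520

Multiply the model equation by X_{t-k} and take expectations. With theta_0 = psi_0 = 1 and psi_j the MA(infinity) weights, this gives
  gamma(k) - sum_i phi_i gamma(k-i) = c_k,
  c_k = sigma^2 * sum_{j=k..q} theta_j psi_{j-k}   (c_k = 0 for k > q),
using gamma(-m) = gamma(m).
psi-weights needed (psi_j = theta_j + sum_i phi_i psi_{j-i}):
  psi_1 = theta_1 + phi_1 = 0.208 + (-0.34) = -0.132
Right-hand sides:
  c_0 = sigma^2 (1 + theta_1 psi_1) = 1 * (1 + (0.208)(-0.132)) = 1 * 0.972544 = 0.972544
  c_1 = sigma^2 theta_1 = 1 * (0.208) = 0.208
  c_2 = 0
Equations for k = 0, 1, 2 (AR order 2, c_2 = 0):
  (E0) gamma(0) = phi_1 gamma(1) + phi_2 gamma(2) + c_0
  (E1) gamma(1) = phi_1 gamma(0) + phi_2 gamma(1) + c_1
  (E2) gamma(2) = phi_1 gamma(1) + phi_2 gamma(0)
From (E1): gamma(1) = A gamma(0) + B with
  A = phi_1 / (1 - phi_2) = -0.34 / 1.51 = -0.225166,   B = c_1 / (1 - phi_2) = 0.208 / 1.51 = 0.137748.
Insert (E2) into (E0): gamma(0) (1 - phi_2^2) = phi_1 (1 + phi_2) gamma(1) + c_0.
  phi_1 (1 + phi_2) = (-0.34)(0.49) = -0.1666,   1 - phi_2^2 = 0.7399.
Replace gamma(1) by A gamma(0) + B and collect gamma(0):
  gamma(0) [0.7399 - (-0.1666)(-0.225166)] = (-0.1666)(0.137748) + 0.972544
  gamma(0) * 0.702387 = 0.949595
  gamma(0) = 0.949595 / 0.702387 = 1.351953.
Therefore gamma(0) = 1.3520 (to 4 decimal places).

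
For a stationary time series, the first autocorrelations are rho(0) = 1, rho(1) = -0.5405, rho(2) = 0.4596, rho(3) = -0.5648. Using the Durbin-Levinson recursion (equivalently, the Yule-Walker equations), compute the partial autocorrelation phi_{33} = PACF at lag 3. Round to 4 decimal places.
\phi_{33} = -0.3701

The PACF at lag k is phi_{kk}, the last component of the solution
to the Yule-Walker system G_k phi = r_k where
  (G_k)_{ij} = rho(|i - j|), (r_k)_i = rho(i), i,j = 1..k.
Equivalently, Durbin-Levinson gives phi_{kk} iteratively:
  phi_{11} = rho(1)
  phi_{kk} = [rho(k) - sum_{j=1..k-1} phi_{k-1,j} rho(k-j)]
            / [1 - sum_{j=1..k-1} phi_{k-1,j} rho(j)],
  phi_{k,j} = phi_{k-1,j} - phi_{kk} phi_{k-1,k-j},  j = 1..k-1.
Step k = 1:
  phi_11 = rho(1) = -0.5405.
Step k = 2:
  phi_22 = [rho(2) - phi_11 rho(1)] / [1 - phi_11 rho(1)] = [0.4596 - (-0.5405)(-0.5405)] / [1 - (-0.5405)(-0.5405)]
         = 0.16745975 / 0.70785975 = 0.236572.
  Update: phi_21 = phi_11 - phi_22 phi_11 = -0.5405 - (0.236572)(-0.5405) = -0.412633.
Step k = 3:
  phi_33 = [rho(3) - phi_21 rho(2) - phi_22 rho(1)] / [1 - phi_21 rho(1) - phi_22 rho(2)]
    numerator   = -0.5648 - (-0.412633)(0.4596) - (0.236572)(-0.5405) = -0.2472868
    denominator = 1 - (-0.412633)(-0.5405) - (0.236572)(0.4596) = 0.66824347
  phi_33 = -0.2472868 / 0.66824347 = -0.3701.
Therefore phi_{33} = -0.3701.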